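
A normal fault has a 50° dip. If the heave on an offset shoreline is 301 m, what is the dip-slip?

468 m

dip-slip = heave / cos(dip) = 301 / cos(50°) = 468 m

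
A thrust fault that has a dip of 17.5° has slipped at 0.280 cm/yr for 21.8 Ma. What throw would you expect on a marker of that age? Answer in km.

18.4 km

dip-slip = rate × time = 0.280 cm/yr × 21.8 Ma = 61040 m
throw = dip-slip × sin(dip) = 61040 × sin(17.5°) = 18400 m = 18.4 km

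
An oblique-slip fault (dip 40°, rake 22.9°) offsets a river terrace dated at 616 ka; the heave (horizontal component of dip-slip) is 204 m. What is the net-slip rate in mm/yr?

dip-slip = heave / cos(dip) = 204 / cos(40°) = 266.3 m
net slip = dip-slip / sin(rake) = 266.3 / sin(22.9°) = 684.4 m
rate = 684.4 m / 616 ka = 0.00111 m/yr = 1.11 mm/yr

1.11 mm/yr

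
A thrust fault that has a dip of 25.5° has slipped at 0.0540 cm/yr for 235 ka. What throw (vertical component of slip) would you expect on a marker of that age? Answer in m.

dip-slip = rate × time = 0.0540 cm/yr × 235 ka = 126.9 m
throw = dip-slip × sin(dip) = 126.9 × sin(25.5°) = 54.6 m

54.6 m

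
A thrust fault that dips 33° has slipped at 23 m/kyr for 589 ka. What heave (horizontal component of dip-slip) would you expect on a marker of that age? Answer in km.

dip-slip = rate × time = 23 m/kyr × 589 ka = 13550 m
heave = dip-slip × cos(dip) = 13550 × cos(33°) = 11400 m = 11.4 km

11.4 km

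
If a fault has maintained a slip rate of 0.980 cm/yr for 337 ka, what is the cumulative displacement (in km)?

slip = rate × time = 0.980 cm/yr × 337 ka = 3300 m = 3.30 km

3.30 km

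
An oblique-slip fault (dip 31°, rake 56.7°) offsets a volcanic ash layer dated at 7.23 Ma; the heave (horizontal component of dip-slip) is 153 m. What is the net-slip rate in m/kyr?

dip-slip = heave / cos(dip) = 153 / cos(31°) = 178.5 m
net slip = dip-slip / sin(rake) = 178.5 / sin(56.7°) = 213.6 m
rate = 213.6 m / 7.23 Ma = 0.0000295 m/yr = 0.0295 m/kyr

0.0295 m/kyr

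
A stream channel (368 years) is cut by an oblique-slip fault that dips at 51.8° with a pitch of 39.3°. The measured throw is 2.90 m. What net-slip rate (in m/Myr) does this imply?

15800 m/Myr

dip-slip = throw / sin(dip) = 2.90 / sin(51.8°) = 3.690 m
net slip = dip-slip / sin(rake) = 3.690 / sin(39.3°) = 5.826 m
rate = 5.826 m / 368 years = 0.0158 m/yr = 15800 m/Myr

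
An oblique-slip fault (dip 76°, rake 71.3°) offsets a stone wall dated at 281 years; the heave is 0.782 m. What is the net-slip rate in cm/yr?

dip-slip = heave / cos(dip) = 0.782 / cos(76°) = 3.232 m
net slip = dip-slip / sin(rake) = 3.232 / sin(71.3°) = 3.413 m
rate = 3.413 m / 281 years = 0.0121 m/yr = 1.21 cm/yr

1.21 cm/yr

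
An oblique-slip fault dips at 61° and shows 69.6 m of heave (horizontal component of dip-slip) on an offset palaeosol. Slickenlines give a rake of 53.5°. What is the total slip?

dip-slip = heave / cos(dip) = 69.6 / cos(61°) = 143.6 m
net slip = dip-slip / sin(rake) = 143.6 / sin(53.5°) = 179 m

179 m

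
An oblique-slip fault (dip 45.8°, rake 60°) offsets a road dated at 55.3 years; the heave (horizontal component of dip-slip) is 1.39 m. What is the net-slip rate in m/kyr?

dip-slip = heave / cos(dip) = 1.39 / cos(45.8°) = 1.994 m
net slip = dip-slip / sin(rake) = 1.994 / sin(60°) = 2.302 m
rate = 2.302 m / 55.3 years = 0.0416 m/yr = 41.6 m/kyr

41.6 m/kyr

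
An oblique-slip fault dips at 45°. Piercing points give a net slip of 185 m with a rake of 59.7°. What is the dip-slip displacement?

dip-slip = net slip × sin(rake) = 185 m × sin(59.7°) = 160 m

160 m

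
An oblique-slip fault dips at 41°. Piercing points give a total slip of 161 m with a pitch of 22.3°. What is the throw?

dip-slip = net slip × sin(rake) = 161 m × sin(22.3°) = 61.09 m
throw = dip-slip × sin(dip) = 61.09 × sin(41°) = 40.1 m

40.1 m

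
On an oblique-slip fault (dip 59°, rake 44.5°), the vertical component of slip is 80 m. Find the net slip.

133 m

dip-slip = throw / sin(dip) = 80 / sin(59°) = 93.33 m
net slip = dip-slip / sin(rake) = 93.33 / sin(44.5°) = 133 m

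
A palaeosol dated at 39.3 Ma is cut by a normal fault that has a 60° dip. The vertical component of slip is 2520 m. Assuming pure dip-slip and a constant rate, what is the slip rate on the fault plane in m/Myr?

74 m/Myr

dip-slip = throw / sin(dip) = 2520 m / sin(60°) = 2910 m
rate = 2910 m / 39.3 Ma = 0.0000740 m/yr = 74 m/Myr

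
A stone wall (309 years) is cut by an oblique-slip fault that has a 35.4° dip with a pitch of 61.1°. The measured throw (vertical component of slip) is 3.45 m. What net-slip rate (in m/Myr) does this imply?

dip-slip = throw / sin(dip) = 3.45 / sin(35.4°) = 5.956 m
net slip = dip-slip / sin(rake) = 5.956 / sin(61.1°) = 6.803 m
rate = 6.803 m / 309 years = 0.0220 m/yr = 22000 m/Myr

22000 m/Myr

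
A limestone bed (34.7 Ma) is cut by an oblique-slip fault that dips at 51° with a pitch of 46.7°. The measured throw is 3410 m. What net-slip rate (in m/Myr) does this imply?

174 m/Myr

dip-slip = throw / sin(dip) = 3410 / sin(51°) = 4388 m
net slip = dip-slip / sin(rake) = 4388 / sin(46.7°) = 6029 m
rate = 6029 m / 34.7 Ma = 0.000174 m/yr = 174 m/Myr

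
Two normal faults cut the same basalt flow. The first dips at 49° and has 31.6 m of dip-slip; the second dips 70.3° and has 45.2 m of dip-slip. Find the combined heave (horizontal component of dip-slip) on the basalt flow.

36 m

heave_A = 31.6 × cos(49°) = 20.73 m
heave_B = 45.2 × cos(70.3°) = 15.24 m
total = 20.73 + 15.24 = 36 m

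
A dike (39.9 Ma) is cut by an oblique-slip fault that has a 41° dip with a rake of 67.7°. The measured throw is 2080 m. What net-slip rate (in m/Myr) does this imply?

dip-slip = throw / sin(dip) = 2080 / sin(41°) = 3170 m
net slip = dip-slip / sin(rake) = 3170 / sin(67.7°) = 3427 m
rate = 3427 m / 39.9 Ma = 0.0000859 m/yr = 85.9 m/Myr

85.9 m/Myr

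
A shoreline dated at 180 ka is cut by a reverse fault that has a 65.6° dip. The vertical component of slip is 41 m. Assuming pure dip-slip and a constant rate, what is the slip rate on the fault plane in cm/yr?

dip-slip = throw / sin(dip) = 41 m / sin(65.6°) = 45.02 m
rate = 45.02 m / 180 ka = 0.000250 m/yr = 0.0250 cm/yr

0.0250 cm/yr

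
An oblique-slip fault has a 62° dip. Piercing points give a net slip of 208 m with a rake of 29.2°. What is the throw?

dip-slip = net slip × sin(rake) = 208 m × sin(29.2°) = 101.5 m
throw = dip-slip × sin(dip) = 101.5 × sin(62°) = 89.6 m

89.6 m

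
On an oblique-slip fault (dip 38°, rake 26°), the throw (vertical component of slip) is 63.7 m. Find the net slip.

dip-slip = throw / sin(dip) = 63.7 / sin(38°) = 103.5 m
net slip = dip-slip / sin(rake) = 103.5 / sin(26°) = 236 m

236 m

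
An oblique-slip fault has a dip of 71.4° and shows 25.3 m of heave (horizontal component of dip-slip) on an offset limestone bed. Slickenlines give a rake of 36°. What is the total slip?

135 m

dip-slip = heave / cos(dip) = 25.3 / cos(71.4°) = 79.32 m
net slip = dip-slip / sin(rake) = 79.32 / sin(36°) = 135 m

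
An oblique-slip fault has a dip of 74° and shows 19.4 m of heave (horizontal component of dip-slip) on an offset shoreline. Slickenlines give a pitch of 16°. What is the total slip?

255 m

dip-slip = heave / cos(dip) = 19.4 / cos(74°) = 70.38 m
net slip = dip-slip / sin(rake) = 70.38 / sin(16°) = 255 m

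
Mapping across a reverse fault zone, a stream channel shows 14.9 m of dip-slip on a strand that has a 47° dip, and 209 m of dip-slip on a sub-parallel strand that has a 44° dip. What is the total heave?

161 m

heave_A = 14.9 × cos(47°) = 10.16 m
heave_B = 209 × cos(44°) = 150.3 m
total = 10.16 + 150.3 = 161 m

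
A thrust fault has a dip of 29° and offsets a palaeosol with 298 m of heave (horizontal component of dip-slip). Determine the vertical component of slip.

throw = heave × tan(dip) = 298 × tan(29°) = 165 m

165 m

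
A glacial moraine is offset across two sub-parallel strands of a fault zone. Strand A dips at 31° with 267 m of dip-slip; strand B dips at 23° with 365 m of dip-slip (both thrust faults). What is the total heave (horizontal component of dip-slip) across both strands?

heave_A = 267 × cos(31°) = 228.9 m
heave_B = 365 × cos(23°) = 336 m
total = 228.9 + 336 = 565 m

565 m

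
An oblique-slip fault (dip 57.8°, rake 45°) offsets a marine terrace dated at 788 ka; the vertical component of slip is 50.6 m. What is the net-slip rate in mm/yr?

0.107 mm/yr

dip-slip = throw / sin(dip) = 50.6 / sin(57.8°) = 59.80 m
net slip = dip-slip / sin(rake) = 59.80 / sin(45°) = 84.57 m
rate = 84.57 m / 788 ka = 0.000107 m/yr = 0.107 mm/yr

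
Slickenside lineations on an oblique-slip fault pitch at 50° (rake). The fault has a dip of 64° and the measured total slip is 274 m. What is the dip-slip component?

210 m

dip-slip = net slip × sin(rake) = 274 m × sin(50°) = 210 m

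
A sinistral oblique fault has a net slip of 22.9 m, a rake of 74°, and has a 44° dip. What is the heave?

15.8 m

dip-slip = net slip × sin(rake) = 22.9 m × sin(74°) = 22.01 m
heave = dip-slip × cos(dip) = 22.01 × cos(44°) = 15.8 m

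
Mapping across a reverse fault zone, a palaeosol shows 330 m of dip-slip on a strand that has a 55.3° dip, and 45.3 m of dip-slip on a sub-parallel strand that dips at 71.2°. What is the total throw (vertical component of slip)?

throw_A = 330 × sin(55.3°) = 271.3 m
throw_B = 45.3 × sin(71.2°) = 42.88 m
total = 271.3 + 42.88 = 314 m

314 m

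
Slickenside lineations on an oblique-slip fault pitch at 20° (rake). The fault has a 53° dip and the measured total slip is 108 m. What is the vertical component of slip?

dip-slip = net slip × sin(rake) = 108 m × sin(20°) = 36.94 m
throw = dip-slip × sin(dip) = 36.94 × sin(53°) = 29.5 m

29.5 m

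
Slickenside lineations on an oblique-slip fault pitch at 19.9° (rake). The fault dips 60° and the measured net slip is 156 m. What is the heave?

26.5 m

dip-slip = net slip × sin(rake) = 156 m × sin(19.9°) = 53.10 m
heave = dip-slip × cos(dip) = 53.10 × cos(60°) = 26.5 m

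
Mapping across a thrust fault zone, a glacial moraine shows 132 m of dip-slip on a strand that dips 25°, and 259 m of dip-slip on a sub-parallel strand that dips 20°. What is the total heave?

363 m

heave_A = 132 × cos(25°) = 119.6 m
heave_B = 259 × cos(20°) = 243.4 m
total = 119.6 + 243.4 = 363 m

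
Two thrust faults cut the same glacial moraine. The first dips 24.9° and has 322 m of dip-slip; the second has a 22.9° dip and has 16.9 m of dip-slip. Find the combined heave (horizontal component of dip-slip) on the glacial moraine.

heave_A = 322 × cos(24.9°) = 292.1 m
heave_B = 16.9 × cos(22.9°) = 15.57 m
total = 292.1 + 15.57 = 308 m

308 m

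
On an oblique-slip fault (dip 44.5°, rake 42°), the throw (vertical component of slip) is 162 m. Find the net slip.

dip-slip = throw / sin(dip) = 162 / sin(44.5°) = 231.1 m
net slip = dip-slip / sin(rake) = 231.1 / sin(42°) = 345 m

345 m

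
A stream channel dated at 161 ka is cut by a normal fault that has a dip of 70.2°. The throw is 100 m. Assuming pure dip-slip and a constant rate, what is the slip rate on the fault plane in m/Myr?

dip-slip = throw / sin(dip) = 100 m / sin(70.2°) = 106.3 m
rate = 106.3 m / 161 ka = 0.000660 m/yr = 660 m/Myr

660 m/Myr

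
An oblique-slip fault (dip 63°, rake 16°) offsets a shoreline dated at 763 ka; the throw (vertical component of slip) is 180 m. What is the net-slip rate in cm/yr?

dip-slip = throw / sin(dip) = 180 / sin(63°) = 202 m
net slip = dip-slip / sin(rake) = 202 / sin(16°) = 732.9 m
rate = 732.9 m / 763 ka = 0.000961 m/yr = 0.0961 cm/yr

0.0961 cm/yr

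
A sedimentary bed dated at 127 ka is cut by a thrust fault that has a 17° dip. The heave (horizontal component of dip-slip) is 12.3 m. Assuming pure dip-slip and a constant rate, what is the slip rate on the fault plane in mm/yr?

0.101 mm/yr

dip-slip = heave / cos(dip) = 12.3 m / cos(17°) = 12.86 m
rate = 12.86 m / 127 ka = 0.000101 m/yr = 0.101 mm/yr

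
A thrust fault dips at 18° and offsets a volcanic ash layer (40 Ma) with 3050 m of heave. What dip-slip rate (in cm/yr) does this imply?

dip-slip = heave / cos(dip) = 3050 m / cos(18°) = 3207 m
rate = 3207 m / 40 Ma = 0.0000802 m/yr = 0.00802 cm/yr

0.00802 cm/yr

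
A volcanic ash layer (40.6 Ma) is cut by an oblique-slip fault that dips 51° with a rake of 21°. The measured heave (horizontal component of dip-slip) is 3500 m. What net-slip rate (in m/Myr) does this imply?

382 m/Myr

dip-slip = heave / cos(dip) = 3500 / cos(51°) = 5562 m
net slip = dip-slip / sin(rake) = 5562 / sin(21°) = 15520 m
rate = 15520 m / 40.6 Ma = 0.000382 m/yr = 382 m/Myr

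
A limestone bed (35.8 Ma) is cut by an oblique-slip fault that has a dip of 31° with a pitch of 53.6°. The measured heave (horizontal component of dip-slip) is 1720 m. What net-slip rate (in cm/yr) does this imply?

0.00696 cm/yr

dip-slip = heave / cos(dip) = 1720 / cos(31°) = 2007 m
net slip = dip-slip / sin(rake) = 2007 / sin(53.6°) = 2493 m
rate = 2493 m / 35.8 Ma = 0.0000696 m/yr = 0.00696 cm/yr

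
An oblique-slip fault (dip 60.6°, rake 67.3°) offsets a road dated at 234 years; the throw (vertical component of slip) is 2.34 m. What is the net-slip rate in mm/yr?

dip-slip = throw / sin(dip) = 2.34 / sin(60.6°) = 2.686 m
net slip = dip-slip / sin(rake) = 2.686 / sin(67.3°) = 2.911 m
rate = 2.911 m / 234 years = 0.0124 m/yr = 12.4 mm/yr

12.4 mm/yr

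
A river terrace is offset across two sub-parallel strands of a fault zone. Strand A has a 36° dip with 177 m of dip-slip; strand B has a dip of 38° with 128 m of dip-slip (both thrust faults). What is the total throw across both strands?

183 m

throw_A = 177 × sin(36°) = 104 m
throw_B = 128 × sin(38°) = 78.80 m
total = 104 + 78.80 = 183 m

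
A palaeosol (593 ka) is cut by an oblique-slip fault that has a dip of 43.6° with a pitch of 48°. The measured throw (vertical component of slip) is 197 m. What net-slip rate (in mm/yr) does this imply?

dip-slip = throw / sin(dip) = 197 / sin(43.6°) = 285.7 m
net slip = dip-slip / sin(rake) = 285.7 / sin(48°) = 384.4 m
rate = 384.4 m / 593 ka = 0.000648 m/yr = 0.648 mm/yr

0.648 mm/yr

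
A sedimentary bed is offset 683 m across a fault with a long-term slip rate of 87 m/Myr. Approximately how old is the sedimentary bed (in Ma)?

7.85 Ma

age = offset / rate = 683 m / (87 m/Myr) = 7.85e+06 yr = 7.85 Ma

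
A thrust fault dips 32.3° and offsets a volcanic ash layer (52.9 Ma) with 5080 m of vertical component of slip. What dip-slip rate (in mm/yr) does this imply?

dip-slip = throw / sin(dip) = 5080 m / sin(32.3°) = 9507 m
rate = 9507 m / 52.9 Ma = 0.000180 m/yr = 0.180 mm/yr

0.180 mm/yr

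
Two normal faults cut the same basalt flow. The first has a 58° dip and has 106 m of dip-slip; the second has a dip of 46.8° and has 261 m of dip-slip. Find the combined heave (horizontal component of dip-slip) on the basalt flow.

heave_A = 106 × cos(58°) = 56.17 m
heave_B = 261 × cos(46.8°) = 178.7 m
total = 56.17 + 178.7 = 235 m

235 m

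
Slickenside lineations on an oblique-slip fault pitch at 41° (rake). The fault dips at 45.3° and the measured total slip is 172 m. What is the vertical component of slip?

dip-slip = net slip × sin(rake) = 172 m × sin(41°) = 112.8 m
throw = dip-slip × sin(dip) = 112.8 × sin(45.3°) = 80.2 m

80.2 m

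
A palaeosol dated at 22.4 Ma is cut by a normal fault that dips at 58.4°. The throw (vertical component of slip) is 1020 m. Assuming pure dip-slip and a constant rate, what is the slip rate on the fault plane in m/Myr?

53.5 m/Myr

dip-slip = throw / sin(dip) = 1020 m / sin(58.4°) = 1198 m
rate = 1198 m / 22.4 Ma = 0.0000535 m/yr = 53.5 m/Myr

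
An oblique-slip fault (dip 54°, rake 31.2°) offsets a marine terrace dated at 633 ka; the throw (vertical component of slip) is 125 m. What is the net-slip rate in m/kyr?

0.471 m/kyr

dip-slip = throw / sin(dip) = 125 / sin(54°) = 154.5 m
net slip = dip-slip / sin(rake) = 154.5 / sin(31.2°) = 298.3 m
rate = 298.3 m / 633 ka = 0.000471 m/yr = 0.471 m/kyr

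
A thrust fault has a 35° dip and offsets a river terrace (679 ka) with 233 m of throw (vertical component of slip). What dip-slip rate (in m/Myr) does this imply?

dip-slip = throw / sin(dip) = 233 m / sin(35°) = 406.2 m
rate = 406.2 m / 679 ka = 0.000598 m/yr = 598 m/Myr

598 m/Myr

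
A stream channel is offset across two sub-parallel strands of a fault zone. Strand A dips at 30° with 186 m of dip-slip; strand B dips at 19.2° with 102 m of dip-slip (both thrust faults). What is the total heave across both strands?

257 m

heave_A = 186 × cos(30°) = 161.1 m
heave_B = 102 × cos(19.2°) = 96.33 m
total = 161.1 + 96.33 = 257 m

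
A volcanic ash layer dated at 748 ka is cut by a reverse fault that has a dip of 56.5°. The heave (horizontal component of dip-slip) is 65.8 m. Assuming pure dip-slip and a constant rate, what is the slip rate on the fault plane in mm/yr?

0.159 mm/yr

dip-slip = heave / cos(dip) = 65.8 m / cos(56.5°) = 119.2 m
rate = 119.2 m / 748 ka = 0.000159 m/yr = 0.159 mm/yr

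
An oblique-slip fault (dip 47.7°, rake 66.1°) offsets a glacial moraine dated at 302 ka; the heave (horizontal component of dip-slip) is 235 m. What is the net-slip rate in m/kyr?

dip-slip = heave / cos(dip) = 235 / cos(47.7°) = 349.2 m
net slip = dip-slip / sin(rake) = 349.2 / sin(66.1°) = 381.9 m
rate = 381.9 m / 302 ka = 0.00126 m/yr = 1.26 m/kyr

1.26 m/kyr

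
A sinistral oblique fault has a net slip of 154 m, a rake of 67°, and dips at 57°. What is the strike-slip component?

60.2 m

strike-slip = net slip × cos(rake) = 154 m × cos(67°) = 60.2 m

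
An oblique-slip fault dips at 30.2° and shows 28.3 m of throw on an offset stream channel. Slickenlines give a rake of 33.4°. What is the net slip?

dip-slip = throw / sin(dip) = 28.3 / sin(30.2°) = 56.26 m
net slip = dip-slip / sin(rake) = 56.26 / sin(33.4°) = 102 m

102 m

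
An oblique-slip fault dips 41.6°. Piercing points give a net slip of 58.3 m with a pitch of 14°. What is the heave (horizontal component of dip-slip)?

dip-slip = net slip × sin(rake) = 58.3 m × sin(14°) = 14.10 m
heave = dip-slip × cos(dip) = 14.10 × cos(41.6°) = 10.5 m

10.5 m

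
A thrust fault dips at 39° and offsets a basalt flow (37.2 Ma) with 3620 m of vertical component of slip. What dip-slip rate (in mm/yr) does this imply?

0.155 mm/yr

dip-slip = throw / sin(dip) = 3620 m / sin(39°) = 5752 m
rate = 5752 m / 37.2 Ma = 0.000155 m/yr = 0.155 mm/yr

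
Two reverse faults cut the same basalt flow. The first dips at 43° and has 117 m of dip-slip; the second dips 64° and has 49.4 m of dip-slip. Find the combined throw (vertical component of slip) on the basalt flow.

124 m

throw_A = 117 × sin(43°) = 79.79 m
throw_B = 49.4 × sin(64°) = 44.40 m
total = 79.79 + 44.40 = 124 m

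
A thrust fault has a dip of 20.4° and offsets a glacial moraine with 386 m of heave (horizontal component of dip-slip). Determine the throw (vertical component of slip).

throw = heave × tan(dip) = 386 × tan(20.4°) = 144 m

144 m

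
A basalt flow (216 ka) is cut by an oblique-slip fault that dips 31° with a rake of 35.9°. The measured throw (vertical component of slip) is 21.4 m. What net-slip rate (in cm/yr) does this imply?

dip-slip = throw / sin(dip) = 21.4 / sin(31°) = 41.55 m
net slip = dip-slip / sin(rake) = 41.55 / sin(35.9°) = 70.86 m
rate = 70.86 m / 216 ka = 0.000328 m/yr = 0.0328 cm/yr

0.0328 cm/yr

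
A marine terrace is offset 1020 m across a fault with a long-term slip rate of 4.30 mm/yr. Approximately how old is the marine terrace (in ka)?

age = offset / rate = 1020 m / (4.30 mm/yr) = 237000 yr = 237 ka

237 ka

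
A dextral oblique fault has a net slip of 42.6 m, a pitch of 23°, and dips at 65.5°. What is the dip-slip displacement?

16.6 m

dip-slip = net slip × sin(rake) = 42.6 m × sin(23°) = 16.6 m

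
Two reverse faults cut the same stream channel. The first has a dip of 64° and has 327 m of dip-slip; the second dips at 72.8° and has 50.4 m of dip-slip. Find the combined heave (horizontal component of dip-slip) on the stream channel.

158 m

heave_A = 327 × cos(64°) = 143.3 m
heave_B = 50.4 × cos(72.8°) = 14.90 m
total = 143.3 + 14.90 = 158 m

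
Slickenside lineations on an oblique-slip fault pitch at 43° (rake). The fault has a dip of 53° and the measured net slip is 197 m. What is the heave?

80.9 m

dip-slip = net slip × sin(rake) = 197 m × sin(43°) = 134.4 m
heave = dip-slip × cos(dip) = 134.4 × cos(53°) = 80.9 m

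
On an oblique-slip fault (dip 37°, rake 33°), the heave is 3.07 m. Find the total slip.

7.06 m

dip-slip = heave / cos(dip) = 3.07 / cos(37°) = 3.844 m
net slip = dip-slip / sin(rake) = 3.844 / sin(33°) = 7.06 m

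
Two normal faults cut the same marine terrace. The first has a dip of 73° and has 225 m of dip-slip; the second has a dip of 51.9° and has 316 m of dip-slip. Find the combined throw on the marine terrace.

464 m

throw_A = 225 × sin(73°) = 215.2 m
throw_B = 316 × sin(51.9°) = 248.7 m
total = 215.2 + 248.7 = 464 m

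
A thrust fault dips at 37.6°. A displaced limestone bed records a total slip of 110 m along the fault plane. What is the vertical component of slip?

67.1 m

throw = dip-slip × sin(dip) = 110 m × sin(37.6°) = 67.1 m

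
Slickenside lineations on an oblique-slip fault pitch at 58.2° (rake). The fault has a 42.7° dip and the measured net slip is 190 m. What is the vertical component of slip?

dip-slip = net slip × sin(rake) = 190 m × sin(58.2°) = 161.5 m
throw = dip-slip × sin(dip) = 161.5 × sin(42.7°) = 110 m

110 m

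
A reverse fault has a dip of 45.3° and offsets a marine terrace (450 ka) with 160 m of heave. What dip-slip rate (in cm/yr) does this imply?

0.0505 cm/yr

dip-slip = heave / cos(dip) = 160 m / cos(45.3°) = 227.5 m
rate = 227.5 m / 450 ka = 0.000505 m/yr = 0.0505 cm/yr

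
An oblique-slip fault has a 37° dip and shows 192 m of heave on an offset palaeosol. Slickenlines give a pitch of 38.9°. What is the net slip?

dip-slip = heave / cos(dip) = 192 / cos(37°) = 240.4 m
net slip = dip-slip / sin(rake) = 240.4 / sin(38.9°) = 383 m

383 m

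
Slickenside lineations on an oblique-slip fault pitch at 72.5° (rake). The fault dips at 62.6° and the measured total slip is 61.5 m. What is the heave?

dip-slip = net slip × sin(rake) = 61.5 m × sin(72.5°) = 58.65 m
heave = dip-slip × cos(dip) = 58.65 × cos(62.6°) = 27 m

27 m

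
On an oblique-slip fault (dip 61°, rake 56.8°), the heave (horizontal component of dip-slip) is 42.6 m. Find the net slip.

dip-slip = heave / cos(dip) = 42.6 / cos(61°) = 87.87 m
net slip = dip-slip / sin(rake) = 87.87 / sin(56.8°) = 105 m

105 m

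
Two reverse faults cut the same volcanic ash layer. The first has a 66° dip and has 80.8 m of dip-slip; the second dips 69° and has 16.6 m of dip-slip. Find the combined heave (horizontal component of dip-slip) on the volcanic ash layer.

heave_A = 80.8 × cos(66°) = 32.86 m
heave_B = 16.6 × cos(69°) = 5.949 m
total = 32.86 + 5.949 = 38.8 m

38.8 m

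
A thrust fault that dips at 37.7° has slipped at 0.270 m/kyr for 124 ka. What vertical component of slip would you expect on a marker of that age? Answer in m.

20.5 m

dip-slip = rate × time = 0.270 m/kyr × 124 ka = 33.48 m
throw = dip-slip × sin(dip) = 33.48 × sin(37.7°) = 20.5 m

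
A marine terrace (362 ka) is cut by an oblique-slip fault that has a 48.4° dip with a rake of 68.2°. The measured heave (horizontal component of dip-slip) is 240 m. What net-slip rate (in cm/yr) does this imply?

0.108 cm/yr

dip-slip = heave / cos(dip) = 240 / cos(48.4°) = 361.5 m
net slip = dip-slip / sin(rake) = 361.5 / sin(68.2°) = 389.3 m
rate = 389.3 m / 362 ka = 0.00108 m/yr = 0.108 cm/yr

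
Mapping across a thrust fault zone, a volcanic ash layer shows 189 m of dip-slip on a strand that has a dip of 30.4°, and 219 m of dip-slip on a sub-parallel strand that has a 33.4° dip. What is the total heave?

heave_A = 189 × cos(30.4°) = 163 m
heave_B = 219 × cos(33.4°) = 182.8 m
total = 163 + 182.8 = 346 m

346 m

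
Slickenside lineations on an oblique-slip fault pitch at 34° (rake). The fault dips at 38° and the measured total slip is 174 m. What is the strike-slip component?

144 m

strike-slip = net slip × cos(rake) = 174 m × cos(34°) = 144 m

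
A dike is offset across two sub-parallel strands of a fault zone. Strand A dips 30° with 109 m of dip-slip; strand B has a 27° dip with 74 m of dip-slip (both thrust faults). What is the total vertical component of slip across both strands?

throw_A = 109 × sin(30°) = 54.50 m
throw_B = 74 × sin(27°) = 33.60 m
total = 54.50 + 33.60 = 88.1 m

88.1 m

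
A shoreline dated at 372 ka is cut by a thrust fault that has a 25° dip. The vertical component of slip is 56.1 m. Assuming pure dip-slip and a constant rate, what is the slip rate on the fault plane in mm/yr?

0.357 mm/yr

dip-slip = throw / sin(dip) = 56.1 m / sin(25°) = 132.7 m
rate = 132.7 m / 372 ka = 0.000357 m/yr = 0.357 mm/yr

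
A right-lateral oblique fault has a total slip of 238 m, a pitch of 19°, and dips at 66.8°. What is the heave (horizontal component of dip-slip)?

dip-slip = net slip × sin(rake) = 238 m × sin(19°) = 77.49 m
heave = dip-slip × cos(dip) = 77.49 × cos(66.8°) = 30.5 m

30.5 m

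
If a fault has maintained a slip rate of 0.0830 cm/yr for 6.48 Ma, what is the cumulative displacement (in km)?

5.38 km

slip = rate × time = 0.0830 cm/yr × 6.48 Ma = 5380 m = 5.38 km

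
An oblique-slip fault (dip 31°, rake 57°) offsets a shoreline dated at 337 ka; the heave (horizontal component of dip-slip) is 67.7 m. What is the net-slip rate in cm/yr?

dip-slip = heave / cos(dip) = 67.7 / cos(31°) = 78.98 m
net slip = dip-slip / sin(rake) = 78.98 / sin(57°) = 94.17 m
rate = 94.17 m / 337 ka = 0.000279 m/yr = 0.0279 cm/yr

0.0279 cm/yr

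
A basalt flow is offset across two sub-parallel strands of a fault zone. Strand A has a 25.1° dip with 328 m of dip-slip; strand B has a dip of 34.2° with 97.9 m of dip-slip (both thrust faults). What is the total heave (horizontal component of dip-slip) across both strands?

heave_A = 328 × cos(25.1°) = 297 m
heave_B = 97.9 × cos(34.2°) = 80.97 m
total = 297 + 80.97 = 378 m

378 m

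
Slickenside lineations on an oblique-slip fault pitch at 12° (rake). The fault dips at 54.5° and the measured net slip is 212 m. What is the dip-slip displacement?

dip-slip = net slip × sin(rake) = 212 m × sin(12°) = 44.1 m

44.1 m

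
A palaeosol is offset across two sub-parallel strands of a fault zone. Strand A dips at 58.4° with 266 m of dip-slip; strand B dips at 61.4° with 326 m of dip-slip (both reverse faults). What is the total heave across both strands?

295 m

heave_A = 266 × cos(58.4°) = 139.4 m
heave_B = 326 × cos(61.4°) = 156.1 m
total = 139.4 + 156.1 = 295 m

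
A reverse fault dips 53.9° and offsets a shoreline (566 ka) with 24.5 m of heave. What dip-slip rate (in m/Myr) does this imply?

73.5 m/Myr

dip-slip = heave / cos(dip) = 24.5 m / cos(53.9°) = 41.58 m
rate = 41.58 m / 566 ka = 0.0000735 m/yr = 73.5 m/Myr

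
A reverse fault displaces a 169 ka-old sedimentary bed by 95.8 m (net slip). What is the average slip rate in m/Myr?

rate = 95.8 m / 169 ka = 0.000567 m/yr = 567 m/Myr

567 m/Myr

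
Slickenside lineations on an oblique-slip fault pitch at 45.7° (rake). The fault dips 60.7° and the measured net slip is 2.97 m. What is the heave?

1.04 m

dip-slip = net slip × sin(rake) = 2.97 m × sin(45.7°) = 2.126 m
heave = dip-slip × cos(dip) = 2.126 × cos(60.7°) = 1.04 m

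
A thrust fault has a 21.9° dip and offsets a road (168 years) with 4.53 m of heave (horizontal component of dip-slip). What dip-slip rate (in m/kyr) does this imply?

29.1 m/kyr

dip-slip = heave / cos(dip) = 4.53 m / cos(21.9°) = 4.882 m
rate = 4.882 m / 168 years = 0.0291 m/yr = 29.1 m/kyr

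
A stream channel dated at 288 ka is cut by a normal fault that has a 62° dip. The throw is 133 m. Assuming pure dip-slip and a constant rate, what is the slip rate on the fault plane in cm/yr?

dip-slip = throw / sin(dip) = 133 m / sin(62°) = 150.6 m
rate = 150.6 m / 288 ka = 0.000523 m/yr = 0.0523 cm/yr

0.0523 cm/yr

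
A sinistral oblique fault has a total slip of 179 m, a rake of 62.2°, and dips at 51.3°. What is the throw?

dip-slip = net slip × sin(rake) = 179 m × sin(62.2°) = 158.3 m
throw = dip-slip × sin(dip) = 158.3 × sin(51.3°) = 124 m

124 m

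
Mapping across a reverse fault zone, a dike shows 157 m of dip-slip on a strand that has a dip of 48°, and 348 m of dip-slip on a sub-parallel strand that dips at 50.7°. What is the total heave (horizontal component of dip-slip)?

heave_A = 157 × cos(48°) = 105.1 m
heave_B = 348 × cos(50.7°) = 220.4 m
total = 105.1 + 220.4 = 325 m

325 m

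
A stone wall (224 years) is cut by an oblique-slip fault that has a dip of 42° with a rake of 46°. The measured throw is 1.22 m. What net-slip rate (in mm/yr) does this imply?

11.3 mm/yr

dip-slip = throw / sin(dip) = 1.22 / sin(42°) = 1.823 m
net slip = dip-slip / sin(rake) = 1.823 / sin(46°) = 2.535 m
rate = 2.535 m / 224 years = 0.0113 m/yr = 11.3 mm/yr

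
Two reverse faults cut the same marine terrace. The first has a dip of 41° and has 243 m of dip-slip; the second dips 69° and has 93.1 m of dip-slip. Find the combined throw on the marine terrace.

246 m

throw_A = 243 × sin(41°) = 159.4 m
throw_B = 93.1 × sin(69°) = 86.92 m
total = 159.4 + 86.92 = 246 m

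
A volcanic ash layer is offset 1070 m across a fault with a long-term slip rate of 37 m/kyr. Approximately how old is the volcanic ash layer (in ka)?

age = offset / rate = 1070 m / (37 m/kyr) = 28900 yr = 28.9 ka

28.9 ka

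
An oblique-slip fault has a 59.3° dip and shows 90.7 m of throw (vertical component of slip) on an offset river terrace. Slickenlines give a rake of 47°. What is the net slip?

144 m

dip-slip = throw / sin(dip) = 90.7 / sin(59.3°) = 105.5 m
net slip = dip-slip / sin(rake) = 105.5 / sin(47°) = 144 m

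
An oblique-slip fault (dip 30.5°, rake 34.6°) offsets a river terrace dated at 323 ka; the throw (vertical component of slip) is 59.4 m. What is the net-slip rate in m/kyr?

0.638 m/kyr

dip-slip = throw / sin(dip) = 59.4 / sin(30.5°) = 117 m
net slip = dip-slip / sin(rake) = 117 / sin(34.6°) = 206.1 m
rate = 206.1 m / 323 ka = 0.000638 m/yr = 0.638 m/kyr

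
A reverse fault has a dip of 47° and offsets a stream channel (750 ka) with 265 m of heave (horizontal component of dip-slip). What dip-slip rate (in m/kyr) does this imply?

0.518 m/kyr

dip-slip = heave / cos(dip) = 265 m / cos(47°) = 388.6 m
rate = 388.6 m / 750 ka = 0.000518 m/yr = 0.518 m/kyr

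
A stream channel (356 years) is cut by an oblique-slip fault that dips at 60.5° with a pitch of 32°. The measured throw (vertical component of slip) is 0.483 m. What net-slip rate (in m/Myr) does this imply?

dip-slip = throw / sin(dip) = 0.483 / sin(60.5°) = 0.5549 m
net slip = dip-slip / sin(rake) = 0.5549 / sin(32°) = 1.047 m
rate = 1.047 m / 356 years = 0.00294 m/yr = 2940 m/Myr

2940 m/Myr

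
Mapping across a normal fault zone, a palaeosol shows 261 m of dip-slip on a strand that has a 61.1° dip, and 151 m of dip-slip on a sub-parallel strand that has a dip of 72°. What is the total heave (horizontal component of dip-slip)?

173 m

heave_A = 261 × cos(61.1°) = 126.1 m
heave_B = 151 × cos(72°) = 46.66 m
total = 126.1 + 46.66 = 173 m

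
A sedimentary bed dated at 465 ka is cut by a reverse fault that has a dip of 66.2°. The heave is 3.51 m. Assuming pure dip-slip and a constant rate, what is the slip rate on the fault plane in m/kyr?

dip-slip = heave / cos(dip) = 3.51 m / cos(66.2°) = 8.698 m
rate = 8.698 m / 465 ka = 0.0000187 m/yr = 0.0187 m/kyr

0.0187 m/kyr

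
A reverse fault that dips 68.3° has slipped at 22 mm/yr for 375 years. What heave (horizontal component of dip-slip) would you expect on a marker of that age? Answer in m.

3.05 m

dip-slip = rate × time = 22 mm/yr × 375 years = 8.250 m
heave = dip-slip × cos(dip) = 8.250 × cos(68.3°) = 3.05 m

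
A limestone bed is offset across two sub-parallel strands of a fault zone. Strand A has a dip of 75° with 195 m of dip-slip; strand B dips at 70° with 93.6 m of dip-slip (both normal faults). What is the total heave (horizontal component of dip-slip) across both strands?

heave_A = 195 × cos(75°) = 50.47 m
heave_B = 93.6 × cos(70°) = 32.01 m
total = 50.47 + 32.01 = 82.5 m

82.5 m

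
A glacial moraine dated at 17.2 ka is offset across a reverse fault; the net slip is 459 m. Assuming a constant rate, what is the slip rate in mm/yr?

26.7 mm/yr

rate = 459 m / 17.2 ka = 0.0267 m/yr = 26.7 mm/yr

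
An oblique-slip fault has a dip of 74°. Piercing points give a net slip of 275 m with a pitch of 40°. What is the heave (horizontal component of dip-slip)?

48.7 m

dip-slip = net slip × sin(rake) = 275 m × sin(40°) = 176.8 m
heave = dip-slip × cos(dip) = 176.8 × cos(74°) = 48.7 m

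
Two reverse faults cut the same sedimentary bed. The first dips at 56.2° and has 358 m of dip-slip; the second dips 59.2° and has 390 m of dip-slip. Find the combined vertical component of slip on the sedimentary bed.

632 m

throw_A = 358 × sin(56.2°) = 297.5 m
throw_B = 390 × sin(59.2°) = 335 m
total = 297.5 + 335 = 632 m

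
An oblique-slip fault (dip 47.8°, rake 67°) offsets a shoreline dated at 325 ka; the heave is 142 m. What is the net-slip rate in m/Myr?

dip-slip = heave / cos(dip) = 142 / cos(47.8°) = 211.4 m
net slip = dip-slip / sin(rake) = 211.4 / sin(67°) = 229.7 m
rate = 229.7 m / 325 ka = 0.000707 m/yr = 707 m/Myr

707 m/Myr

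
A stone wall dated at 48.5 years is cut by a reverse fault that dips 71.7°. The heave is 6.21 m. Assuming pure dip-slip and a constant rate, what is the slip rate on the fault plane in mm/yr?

408 mm/yr

dip-slip = heave / cos(dip) = 6.21 m / cos(71.7°) = 19.78 m
rate = 19.78 m / 48.5 years = 0.408 m/yr = 408 mm/yr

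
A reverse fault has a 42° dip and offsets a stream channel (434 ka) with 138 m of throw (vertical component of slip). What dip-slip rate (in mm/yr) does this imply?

dip-slip = throw / sin(dip) = 138 m / sin(42°) = 206.2 m
rate = 206.2 m / 434 ka = 0.000475 m/yr = 0.475 mm/yr

0.475 mm/yr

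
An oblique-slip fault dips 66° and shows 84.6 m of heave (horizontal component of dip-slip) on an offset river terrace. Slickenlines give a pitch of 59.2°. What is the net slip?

242 m

dip-slip = heave / cos(dip) = 84.6 / cos(66°) = 208 m
net slip = dip-slip / sin(rake) = 208 / sin(59.2°) = 242 m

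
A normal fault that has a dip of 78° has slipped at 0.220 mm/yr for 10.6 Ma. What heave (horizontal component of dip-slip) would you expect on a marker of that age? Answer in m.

dip-slip = rate × time = 0.220 mm/yr × 10.6 Ma = 2332 m
heave = dip-slip × cos(dip) = 2332 × cos(78°) = 485 m

485 m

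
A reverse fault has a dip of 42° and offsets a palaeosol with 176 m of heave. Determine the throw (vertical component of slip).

158 m

throw = heave × tan(dip) = 176 × tan(42°) = 158 m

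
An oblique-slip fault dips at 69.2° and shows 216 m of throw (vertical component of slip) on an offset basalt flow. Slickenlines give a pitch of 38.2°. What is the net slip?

dip-slip = throw / sin(dip) = 216 / sin(69.2°) = 231.1 m
net slip = dip-slip / sin(rake) = 231.1 / sin(38.2°) = 374 m

374 m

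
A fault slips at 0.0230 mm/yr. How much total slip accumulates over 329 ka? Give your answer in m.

slip = rate × time = 0.0230 mm/yr × 329 ka = 7.57 m

7.57 m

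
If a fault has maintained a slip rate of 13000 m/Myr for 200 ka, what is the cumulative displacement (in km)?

2.60 km

slip = rate × time = 13000 m/Myr × 200 ka = 2600 m = 2.60 km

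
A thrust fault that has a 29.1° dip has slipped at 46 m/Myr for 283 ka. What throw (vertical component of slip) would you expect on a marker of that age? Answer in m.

6.33 m

dip-slip = rate × time = 46 m/Myr × 283 ka = 13.02 m
throw = dip-slip × sin(dip) = 13.02 × sin(29.1°) = 6.33 m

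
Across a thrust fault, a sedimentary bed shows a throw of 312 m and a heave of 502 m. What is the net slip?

591 m

net slip = √(throw² + heave²) = √(312² + 502²) = 591 m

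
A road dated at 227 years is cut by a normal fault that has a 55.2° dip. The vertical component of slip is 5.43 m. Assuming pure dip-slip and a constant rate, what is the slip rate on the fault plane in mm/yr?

dip-slip = throw / sin(dip) = 5.43 m / sin(55.2°) = 6.613 m
rate = 6.613 m / 227 years = 0.0291 m/yr = 29.1 mm/yr

29.1 mm/yr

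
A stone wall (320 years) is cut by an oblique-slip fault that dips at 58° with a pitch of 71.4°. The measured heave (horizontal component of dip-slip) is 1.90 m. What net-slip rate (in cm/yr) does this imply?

dip-slip = heave / cos(dip) = 1.90 / cos(58°) = 3.585 m
net slip = dip-slip / sin(rake) = 3.585 / sin(71.4°) = 3.783 m
rate = 3.783 m / 320 years = 0.0118 m/yr = 1.18 cm/yr

1.18 cm/yr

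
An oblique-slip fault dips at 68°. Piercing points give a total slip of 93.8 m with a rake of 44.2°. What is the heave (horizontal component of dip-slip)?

24.5 m

dip-slip = net slip × sin(rake) = 93.8 m × sin(44.2°) = 65.39 m
heave = dip-slip × cos(dip) = 65.39 × cos(68°) = 24.5 m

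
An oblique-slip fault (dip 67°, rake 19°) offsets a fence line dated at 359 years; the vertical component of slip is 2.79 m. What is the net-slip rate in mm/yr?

dip-slip = throw / sin(dip) = 2.79 / sin(67°) = 3.031 m
net slip = dip-slip / sin(rake) = 3.031 / sin(19°) = 9.310 m
rate = 9.310 m / 359 years = 0.0259 m/yr = 25.9 mm/yr

25.9 mm/yr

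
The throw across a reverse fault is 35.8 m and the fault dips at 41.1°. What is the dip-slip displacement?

dip-slip = throw / sin(dip) = 35.8 / sin(41.1°) = 54.5 m

54.5 m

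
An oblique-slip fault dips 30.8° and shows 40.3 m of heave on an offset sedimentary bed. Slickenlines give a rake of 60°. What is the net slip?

54.2 m

dip-slip = heave / cos(dip) = 40.3 / cos(30.8°) = 46.92 m
net slip = dip-slip / sin(rake) = 46.92 / sin(60°) = 54.2 m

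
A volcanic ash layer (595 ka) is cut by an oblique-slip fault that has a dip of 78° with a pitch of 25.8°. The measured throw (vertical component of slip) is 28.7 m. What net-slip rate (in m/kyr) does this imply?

0.113 m/kyr

dip-slip = throw / sin(dip) = 28.7 / sin(78°) = 29.34 m
net slip = dip-slip / sin(rake) = 29.34 / sin(25.8°) = 67.42 m
rate = 67.42 m / 595 ka = 0.000113 m/yr = 0.113 m/kyr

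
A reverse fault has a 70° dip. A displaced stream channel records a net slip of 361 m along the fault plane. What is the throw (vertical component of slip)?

throw = dip-slip × sin(dip) = 361 m × sin(70°) = 339 m

339 m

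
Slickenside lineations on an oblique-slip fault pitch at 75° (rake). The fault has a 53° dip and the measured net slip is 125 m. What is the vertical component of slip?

96.4 m

dip-slip = net slip × sin(rake) = 125 m × sin(75°) = 120.7 m
throw = dip-slip × sin(dip) = 120.7 × sin(53°) = 96.4 m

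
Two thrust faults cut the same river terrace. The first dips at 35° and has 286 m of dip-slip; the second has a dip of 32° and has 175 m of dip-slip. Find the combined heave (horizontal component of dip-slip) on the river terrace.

heave_A = 286 × cos(35°) = 234.3 m
heave_B = 175 × cos(32°) = 148.4 m
total = 234.3 + 148.4 = 383 m

383 m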